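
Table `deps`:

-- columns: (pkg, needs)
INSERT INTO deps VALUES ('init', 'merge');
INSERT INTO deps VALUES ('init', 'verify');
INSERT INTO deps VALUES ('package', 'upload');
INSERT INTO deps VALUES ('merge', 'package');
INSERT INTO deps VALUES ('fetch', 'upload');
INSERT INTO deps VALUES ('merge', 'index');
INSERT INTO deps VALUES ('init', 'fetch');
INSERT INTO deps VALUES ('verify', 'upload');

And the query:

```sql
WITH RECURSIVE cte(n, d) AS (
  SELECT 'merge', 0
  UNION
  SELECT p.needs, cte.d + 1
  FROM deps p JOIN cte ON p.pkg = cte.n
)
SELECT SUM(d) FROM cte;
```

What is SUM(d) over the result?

Base: (merge, d=0).
Iteration 1: edges from {merge} -> (index, d=1), (package, d=1).
Iteration 2: edges from {index,package} -> (upload, d=2).
Iteration 3: no outgoing edges from {upload}; recursion stops.
SUM(d) = 0 + 1 + 1 + 2 = 4.

4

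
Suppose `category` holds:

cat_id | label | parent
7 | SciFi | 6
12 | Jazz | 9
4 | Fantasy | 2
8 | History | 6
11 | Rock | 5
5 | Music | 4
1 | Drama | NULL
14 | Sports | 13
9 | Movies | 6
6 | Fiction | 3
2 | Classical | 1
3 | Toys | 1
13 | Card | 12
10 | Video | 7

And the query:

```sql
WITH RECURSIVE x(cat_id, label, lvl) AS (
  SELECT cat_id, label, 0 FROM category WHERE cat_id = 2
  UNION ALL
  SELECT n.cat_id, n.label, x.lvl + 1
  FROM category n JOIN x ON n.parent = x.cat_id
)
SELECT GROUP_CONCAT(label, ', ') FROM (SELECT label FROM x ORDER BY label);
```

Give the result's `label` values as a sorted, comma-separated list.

Classical, Fantasy, Music, Rock

Base: cat_id=2 (Classical) at lvl 0.
Iteration 1: rows with parent in {2} -> Fantasy (id 4, lvl 1).
Iteration 2: rows with parent in {4} -> Music (id 5, lvl 2).
Iteration 3: rows with parent in {5} -> Rock (id 11, lvl 3).
Iteration 4: no rows with parent in {11}; recursion stops.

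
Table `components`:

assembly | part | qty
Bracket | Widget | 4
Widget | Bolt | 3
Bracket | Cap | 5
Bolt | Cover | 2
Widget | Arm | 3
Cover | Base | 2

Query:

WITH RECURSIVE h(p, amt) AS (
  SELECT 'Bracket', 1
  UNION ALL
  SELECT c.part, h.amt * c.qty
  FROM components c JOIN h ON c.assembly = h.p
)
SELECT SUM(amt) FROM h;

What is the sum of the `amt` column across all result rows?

106

Base: (Bracket, amt=1).
Iteration 1: components of {Bracket} -> Cap = 1*5 = 5, Widget = 1*4 = 4.
Iteration 2: components of {Cap,Widget} -> Arm = 4*3 = 12, Bolt = 4*3 = 12.
Iteration 3: components of {Arm,Bolt} -> Cover = 12*2 = 24.
Iteration 4: components of {Cover} -> Base = 24*2 = 48.
Iteration 5: no further components; recursion stops.
SUM(amt) = 1 + 4 + 5 + 12 + 12 + 24 + 48 = 106.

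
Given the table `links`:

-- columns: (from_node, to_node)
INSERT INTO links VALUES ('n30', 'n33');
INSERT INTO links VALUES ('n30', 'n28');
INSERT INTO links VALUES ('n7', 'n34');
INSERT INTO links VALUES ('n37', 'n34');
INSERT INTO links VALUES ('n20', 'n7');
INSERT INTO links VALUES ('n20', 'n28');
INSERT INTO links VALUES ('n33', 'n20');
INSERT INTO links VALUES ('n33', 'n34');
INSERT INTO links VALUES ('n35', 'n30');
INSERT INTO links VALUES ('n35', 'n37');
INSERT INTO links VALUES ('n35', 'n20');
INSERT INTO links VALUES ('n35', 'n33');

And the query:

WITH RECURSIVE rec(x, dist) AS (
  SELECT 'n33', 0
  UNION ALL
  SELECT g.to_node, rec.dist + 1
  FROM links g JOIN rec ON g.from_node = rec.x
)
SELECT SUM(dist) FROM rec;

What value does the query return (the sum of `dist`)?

9

Base: (n33, dist=0).
Iteration 1: edges from {n33} -> (n20, dist=1), (n34, dist=1).
Iteration 2: edges from {n20,n34} -> (n28, dist=2), (n7, dist=2).
Iteration 3: edges from {n28,n7} -> (n34, dist=3).
Iteration 4: no outgoing edges from {n34}; recursion stops.
SUM(dist) = 0 + 1 + 1 + 2 + 2 + 3 = 9.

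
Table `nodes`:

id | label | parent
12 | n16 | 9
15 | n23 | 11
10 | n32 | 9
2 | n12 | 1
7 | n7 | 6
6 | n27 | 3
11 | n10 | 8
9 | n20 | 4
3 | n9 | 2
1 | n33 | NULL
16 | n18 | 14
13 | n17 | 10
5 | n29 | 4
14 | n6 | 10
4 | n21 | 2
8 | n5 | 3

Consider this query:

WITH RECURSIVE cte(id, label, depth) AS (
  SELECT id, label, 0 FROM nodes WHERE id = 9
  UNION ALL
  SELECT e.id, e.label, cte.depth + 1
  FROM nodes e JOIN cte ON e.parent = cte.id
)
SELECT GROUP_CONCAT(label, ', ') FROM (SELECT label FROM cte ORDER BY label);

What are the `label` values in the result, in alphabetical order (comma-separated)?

Base: id=9 (n20) at depth 0.
Iteration 1: rows with parent in {9} -> n32 (id 10, depth 1), n16 (id 12, depth 1).
Iteration 2: rows with parent in {10,12} -> n17 (id 13, depth 2), n6 (id 14, depth 2).
Iteration 3: rows with parent in {13,14} -> n18 (id 16, depth 3).
Iteration 4: no rows with parent in {16}; recursion stops.

n16, n17, n18, n20, n32, n6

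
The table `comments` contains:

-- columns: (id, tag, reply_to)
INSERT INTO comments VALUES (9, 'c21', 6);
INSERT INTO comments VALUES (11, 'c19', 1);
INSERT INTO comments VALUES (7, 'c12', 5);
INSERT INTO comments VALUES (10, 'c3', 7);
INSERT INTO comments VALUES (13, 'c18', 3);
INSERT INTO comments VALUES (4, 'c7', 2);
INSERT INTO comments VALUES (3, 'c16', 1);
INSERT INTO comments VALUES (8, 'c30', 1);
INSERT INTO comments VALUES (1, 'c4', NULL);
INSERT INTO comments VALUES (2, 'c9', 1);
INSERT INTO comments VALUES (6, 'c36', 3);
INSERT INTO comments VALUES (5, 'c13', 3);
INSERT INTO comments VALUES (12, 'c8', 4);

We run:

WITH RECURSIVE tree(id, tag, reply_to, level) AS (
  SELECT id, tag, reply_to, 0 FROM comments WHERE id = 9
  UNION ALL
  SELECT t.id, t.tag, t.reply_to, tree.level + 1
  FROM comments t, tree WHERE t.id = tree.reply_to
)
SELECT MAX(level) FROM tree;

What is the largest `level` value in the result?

Base: id=9 (c21), reply_to=6, level 0.
Iteration 1: join on id=6 -> c36 (id 6, reply_to=3, level 1).
Iteration 2: join on id=3 -> c16 (id 3, reply_to=1, level 2).
Iteration 3: join on id=1 -> c4 (id 1, reply_to=NULL, level 3).
Iteration 4: reply_to is NULL; no match; recursion stops.
level values: 0, 1, 2, 3; the maximum is 3.

3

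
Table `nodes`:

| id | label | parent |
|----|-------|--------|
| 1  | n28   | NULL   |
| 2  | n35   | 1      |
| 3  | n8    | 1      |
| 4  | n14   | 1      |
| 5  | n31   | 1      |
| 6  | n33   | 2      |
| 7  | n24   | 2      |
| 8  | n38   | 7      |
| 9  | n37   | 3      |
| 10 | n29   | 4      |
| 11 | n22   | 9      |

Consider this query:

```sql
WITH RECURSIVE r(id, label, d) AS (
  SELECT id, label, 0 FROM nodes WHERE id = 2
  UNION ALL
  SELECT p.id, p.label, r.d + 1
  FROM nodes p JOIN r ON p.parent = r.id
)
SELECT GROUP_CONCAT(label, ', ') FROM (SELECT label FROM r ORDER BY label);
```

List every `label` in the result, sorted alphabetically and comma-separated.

n24, n33, n35, n38

Base: id=2 (n35) at d 0.
Iteration 1: rows with parent in {2} -> n33 (id 6, d 1), n24 (id 7, d 1).
Iteration 2: rows with parent in {6,7} -> n38 (id 8, d 2).
Iteration 3: no rows with parent in {8}; recursion stops.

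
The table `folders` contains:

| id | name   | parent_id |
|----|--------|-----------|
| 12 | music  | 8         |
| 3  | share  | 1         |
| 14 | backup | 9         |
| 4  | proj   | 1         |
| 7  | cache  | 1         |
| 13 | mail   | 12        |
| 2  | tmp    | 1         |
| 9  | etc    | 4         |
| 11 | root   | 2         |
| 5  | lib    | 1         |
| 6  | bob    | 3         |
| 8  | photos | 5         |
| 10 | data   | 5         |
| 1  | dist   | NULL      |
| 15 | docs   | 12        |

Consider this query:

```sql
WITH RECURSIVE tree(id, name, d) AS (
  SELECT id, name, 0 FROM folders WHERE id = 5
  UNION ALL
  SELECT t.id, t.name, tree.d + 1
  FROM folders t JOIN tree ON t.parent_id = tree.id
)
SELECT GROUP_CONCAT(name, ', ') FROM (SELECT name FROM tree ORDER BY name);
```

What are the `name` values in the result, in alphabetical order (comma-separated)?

data, docs, lib, mail, music, photos

Base: id=5 (lib) at d 0.
Iteration 1: rows with parent_id in {5} -> photos (id 8, d 1), data (id 10, d 1).
Iteration 2: rows with parent_id in {8,10} -> music (id 12, d 2).
Iteration 3: rows with parent_id in {12} -> mail (id 13, d 3), docs (id 15, d 3).
Iteration 4: no rows with parent_id in {13,15}; recursion stops.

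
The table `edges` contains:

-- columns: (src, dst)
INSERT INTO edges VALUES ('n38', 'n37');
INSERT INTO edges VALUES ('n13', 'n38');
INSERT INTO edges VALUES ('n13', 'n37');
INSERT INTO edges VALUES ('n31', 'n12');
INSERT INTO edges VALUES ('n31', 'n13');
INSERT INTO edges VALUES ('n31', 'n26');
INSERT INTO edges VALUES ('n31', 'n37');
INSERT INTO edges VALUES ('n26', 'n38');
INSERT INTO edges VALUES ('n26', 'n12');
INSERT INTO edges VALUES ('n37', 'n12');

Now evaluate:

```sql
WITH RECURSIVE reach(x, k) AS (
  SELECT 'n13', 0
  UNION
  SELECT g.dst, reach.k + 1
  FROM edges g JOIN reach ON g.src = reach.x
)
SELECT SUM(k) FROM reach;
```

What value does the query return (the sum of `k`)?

Base: (n13, k=0).
Iteration 1: edges from {n13} -> (n37, k=1), (n38, k=1).
Iteration 2: edges from {n37,n38} -> (n12, k=2), (n37, k=2).
Iteration 3: edges from {n12,n37} -> (n12, k=3).
Iteration 4: no outgoing edges from {n12}; recursion stops.
SUM(k) = 0 + 1 + 1 + 2 + 2 + 3 = 9.

9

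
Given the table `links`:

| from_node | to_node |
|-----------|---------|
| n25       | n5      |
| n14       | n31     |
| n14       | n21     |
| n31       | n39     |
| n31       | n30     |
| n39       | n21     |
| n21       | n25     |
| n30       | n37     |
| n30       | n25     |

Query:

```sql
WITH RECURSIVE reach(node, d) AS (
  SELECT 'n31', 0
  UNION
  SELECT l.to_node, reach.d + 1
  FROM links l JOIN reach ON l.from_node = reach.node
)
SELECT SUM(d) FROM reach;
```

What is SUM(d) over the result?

Base: (n31, d=0).
Iteration 1: edges from {n31} -> (n30, d=1), (n39, d=1).
Iteration 2: edges from {n30,n39} -> (n21, d=2), (n25, d=2), (n37, d=2).
Iteration 3: edges from {n21,n25,n37} -> (n25, d=3), (n5, d=3).
Iteration 4: edges from {n25,n5} -> (n5, d=4).
Iteration 5: no outgoing edges from {n5}; recursion stops.
SUM(d) = 0 + 1 + 1 + 2 + 2 + 2 + 3 + 3 + 4 = 18.

18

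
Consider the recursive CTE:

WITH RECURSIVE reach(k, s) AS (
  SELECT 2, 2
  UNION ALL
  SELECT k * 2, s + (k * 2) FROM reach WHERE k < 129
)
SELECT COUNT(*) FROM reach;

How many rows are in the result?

Base: k=2, s=2.
Iteration 1: 2 < 129 holds -> k = 2 * 2 = 4, s = 2 + 4 = 6.
Iteration 2: 4 < 129 holds -> k = 4 * 2 = 8, s = 6 + 8 = 14.
Iteration 3: 8 < 129 holds -> k = 8 * 2 = 16, s = 14 + 16 = 30.
Iteration 4: 16 < 129 holds -> k = 16 * 2 = 32, s = 30 + 32 = 62.
Iteration 5: 32 < 129 holds -> k = 32 * 2 = 64, s = 62 + 64 = 126.
Iteration 6: 64 < 129 holds -> k = 64 * 2 = 128, s = 126 + 128 = 254.
Iteration 7: 128 < 129 holds -> k = 128 * 2 = 256, s = 254 + 256 = 510.
Iteration 8: 256 < 129 fails; recursion stops.
Total rows emitted: 8.

8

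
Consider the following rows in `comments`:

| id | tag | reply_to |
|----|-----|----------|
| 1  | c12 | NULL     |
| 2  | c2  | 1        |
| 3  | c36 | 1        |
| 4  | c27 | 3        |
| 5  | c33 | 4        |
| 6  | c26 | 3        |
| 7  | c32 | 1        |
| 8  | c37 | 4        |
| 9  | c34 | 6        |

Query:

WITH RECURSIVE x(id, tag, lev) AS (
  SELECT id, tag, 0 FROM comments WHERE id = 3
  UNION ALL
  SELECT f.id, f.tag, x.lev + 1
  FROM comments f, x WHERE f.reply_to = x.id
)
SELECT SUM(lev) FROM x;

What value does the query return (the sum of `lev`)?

Base: id=3 (c36) at lev 0.
Iteration 1: rows with reply_to in {3} -> c27 (id 4, lev 1), c26 (id 6, lev 1).
Iteration 2: rows with reply_to in {4,6} -> c33 (id 5, lev 2), c37 (id 8, lev 2), c34 (id 9, lev 2).
Iteration 3: no rows with reply_to in {5,8,9}; recursion stops.
SUM(lev) = 0 + 1 + 1 + 2 + 2 + 2 = 8.

8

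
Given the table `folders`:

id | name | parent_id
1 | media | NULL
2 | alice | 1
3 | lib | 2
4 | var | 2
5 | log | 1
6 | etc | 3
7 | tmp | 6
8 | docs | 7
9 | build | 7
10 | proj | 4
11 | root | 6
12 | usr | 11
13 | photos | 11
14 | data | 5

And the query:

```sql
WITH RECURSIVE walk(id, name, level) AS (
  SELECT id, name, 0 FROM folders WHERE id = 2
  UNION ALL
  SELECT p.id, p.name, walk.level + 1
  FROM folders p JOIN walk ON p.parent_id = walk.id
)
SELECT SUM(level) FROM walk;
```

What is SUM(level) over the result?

28

Base: id=2 (alice) at level 0.
Iteration 1: rows with parent_id in {2} -> lib (id 3, level 1), var (id 4, level 1).
Iteration 2: rows with parent_id in {3,4} -> etc (id 6, level 2), proj (id 10, level 2).
Iteration 3: rows with parent_id in {6,10} -> tmp (id 7, level 3), root (id 11, level 3).
Iteration 4: rows with parent_id in {7,11} -> docs (id 8, level 4), build (id 9, level 4), usr (id 12, level 4), photos (id 13, level 4).
Iteration 5: no rows with parent_id in {8,9,12,13}; recursion stops.
SUM(level) = 0 + 1 + 1 + 2 + 2 + 3 + 3 + 4 + 4 + 4 + 4 = 28.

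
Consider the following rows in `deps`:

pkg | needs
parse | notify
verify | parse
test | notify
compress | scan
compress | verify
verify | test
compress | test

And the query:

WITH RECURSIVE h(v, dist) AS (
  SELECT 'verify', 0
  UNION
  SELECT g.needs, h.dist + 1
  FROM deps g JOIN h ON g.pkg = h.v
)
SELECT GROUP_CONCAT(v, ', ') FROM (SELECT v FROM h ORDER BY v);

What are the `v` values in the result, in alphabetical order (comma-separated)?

Base: (verify, dist=0).
Iteration 1: edges from {verify} -> (parse, dist=1), (test, dist=1).
Iteration 2: edges from {parse,test} -> (notify, dist=2). [UNION drops 1 duplicate row(s)]
Iteration 3: no outgoing edges from {notify}; recursion stops.

notify, parse, test, verify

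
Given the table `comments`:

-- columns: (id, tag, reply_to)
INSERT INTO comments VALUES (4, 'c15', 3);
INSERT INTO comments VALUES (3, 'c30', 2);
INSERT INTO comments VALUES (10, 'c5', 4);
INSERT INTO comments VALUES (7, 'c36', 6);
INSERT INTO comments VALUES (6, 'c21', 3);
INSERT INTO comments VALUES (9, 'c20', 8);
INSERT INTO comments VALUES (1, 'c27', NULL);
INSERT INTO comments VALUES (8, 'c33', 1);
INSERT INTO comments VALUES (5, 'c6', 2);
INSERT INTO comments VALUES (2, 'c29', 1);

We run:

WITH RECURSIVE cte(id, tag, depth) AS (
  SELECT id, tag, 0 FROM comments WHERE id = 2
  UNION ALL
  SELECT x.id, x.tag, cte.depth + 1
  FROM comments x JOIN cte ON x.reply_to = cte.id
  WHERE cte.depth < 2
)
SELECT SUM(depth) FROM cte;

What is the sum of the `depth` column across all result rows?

Base: id=2 (c29) at depth 0.
Iteration 1: rows with reply_to in {2} -> c30 (id 3, depth 1), c6 (id 5, depth 1).
Iteration 2: rows with reply_to in {3,5} -> c15 (id 4, depth 2), c21 (id 6, depth 2).
Iteration 3: depth < 2 fails for all current rows; recursion stops.
SUM(depth) = 0 + 1 + 1 + 2 + 2 = 6.

6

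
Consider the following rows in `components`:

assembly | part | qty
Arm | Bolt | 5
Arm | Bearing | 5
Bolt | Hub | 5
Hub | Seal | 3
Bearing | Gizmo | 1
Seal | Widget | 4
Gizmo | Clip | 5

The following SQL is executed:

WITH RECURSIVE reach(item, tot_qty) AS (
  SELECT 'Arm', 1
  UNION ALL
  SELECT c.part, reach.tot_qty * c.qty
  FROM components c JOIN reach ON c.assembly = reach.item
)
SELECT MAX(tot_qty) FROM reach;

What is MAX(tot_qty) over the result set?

300

Base: (Arm, tot_qty=1).
Iteration 1: components of {Arm} -> Bearing = 1*5 = 5, Bolt = 1*5 = 5.
Iteration 2: components of {Bearing,Bolt} -> Gizmo = 5*1 = 5, Hub = 5*5 = 25.
Iteration 3: components of {Gizmo,Hub} -> Clip = 5*5 = 25, Seal = 25*3 = 75.
Iteration 4: components of {Clip,Seal} -> Widget = 75*4 = 300.
Iteration 5: no further components; recursion stops.
tot_qty values: 1, 5, 5, 25, 5, 75, 25, 300; the maximum is 300.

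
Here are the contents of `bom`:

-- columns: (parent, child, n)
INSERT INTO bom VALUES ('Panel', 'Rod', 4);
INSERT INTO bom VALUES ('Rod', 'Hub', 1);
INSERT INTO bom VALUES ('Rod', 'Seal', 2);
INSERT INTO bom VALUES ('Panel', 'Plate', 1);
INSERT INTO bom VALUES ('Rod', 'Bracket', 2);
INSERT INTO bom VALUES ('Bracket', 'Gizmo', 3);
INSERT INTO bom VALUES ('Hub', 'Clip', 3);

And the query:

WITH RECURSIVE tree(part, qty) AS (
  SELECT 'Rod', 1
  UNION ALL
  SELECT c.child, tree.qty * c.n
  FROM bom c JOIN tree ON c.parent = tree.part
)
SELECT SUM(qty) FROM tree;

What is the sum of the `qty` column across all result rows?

15

Base: (Rod, qty=1).
Iteration 1: components of {Rod} -> Bracket = 1*2 = 2, Hub = 1*1 = 1, Seal = 1*2 = 2.
Iteration 2: components of {Bracket,Hub,Seal} -> Clip = 1*3 = 3, Gizmo = 2*3 = 6.
Iteration 3: no further components; recursion stops.
SUM(qty) = 1 + 1 + 2 + 2 + 3 + 6 = 15.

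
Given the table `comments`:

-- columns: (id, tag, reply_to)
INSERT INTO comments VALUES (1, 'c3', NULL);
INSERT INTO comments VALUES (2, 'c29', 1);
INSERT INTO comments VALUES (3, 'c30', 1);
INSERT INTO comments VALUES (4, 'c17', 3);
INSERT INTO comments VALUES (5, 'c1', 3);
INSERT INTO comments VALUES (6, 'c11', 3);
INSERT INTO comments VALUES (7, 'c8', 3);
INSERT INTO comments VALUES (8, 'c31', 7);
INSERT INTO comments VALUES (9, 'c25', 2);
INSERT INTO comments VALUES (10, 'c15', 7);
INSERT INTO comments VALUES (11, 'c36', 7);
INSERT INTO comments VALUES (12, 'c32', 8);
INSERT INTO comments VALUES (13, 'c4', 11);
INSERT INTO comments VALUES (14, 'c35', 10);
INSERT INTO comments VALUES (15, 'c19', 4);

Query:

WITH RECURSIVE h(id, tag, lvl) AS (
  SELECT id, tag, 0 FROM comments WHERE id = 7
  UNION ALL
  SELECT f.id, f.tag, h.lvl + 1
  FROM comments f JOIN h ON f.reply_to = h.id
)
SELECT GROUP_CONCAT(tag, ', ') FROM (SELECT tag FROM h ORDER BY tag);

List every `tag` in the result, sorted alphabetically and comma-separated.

Base: id=7 (c8) at lvl 0.
Iteration 1: rows with reply_to in {7} -> c31 (id 8, lvl 1), c15 (id 10, lvl 1), c36 (id 11, lvl 1).
Iteration 2: rows with reply_to in {8,10,11} -> c32 (id 12, lvl 2), c4 (id 13, lvl 2), c35 (id 14, lvl 2).
Iteration 3: no rows with reply_to in {12,13,14}; recursion stops.

c15, c31, c32, c35, c36, c4, c8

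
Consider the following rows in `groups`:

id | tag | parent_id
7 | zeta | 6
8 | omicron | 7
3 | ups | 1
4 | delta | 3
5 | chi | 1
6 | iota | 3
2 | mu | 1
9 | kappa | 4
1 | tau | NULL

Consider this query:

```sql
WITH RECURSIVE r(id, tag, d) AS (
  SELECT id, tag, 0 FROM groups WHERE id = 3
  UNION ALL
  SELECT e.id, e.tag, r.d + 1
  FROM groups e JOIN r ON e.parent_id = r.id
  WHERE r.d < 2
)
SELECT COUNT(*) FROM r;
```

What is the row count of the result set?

5

Base: id=3 (ups) at d 0.
Iteration 1: rows with parent_id in {3} -> delta (id 4, d 1), iota (id 6, d 1).
Iteration 2: rows with parent_id in {4,6} -> zeta (id 7, d 2), kappa (id 9, d 2).
Iteration 3: d < 2 fails for all current rows; recursion stops.
Total rows emitted: 5.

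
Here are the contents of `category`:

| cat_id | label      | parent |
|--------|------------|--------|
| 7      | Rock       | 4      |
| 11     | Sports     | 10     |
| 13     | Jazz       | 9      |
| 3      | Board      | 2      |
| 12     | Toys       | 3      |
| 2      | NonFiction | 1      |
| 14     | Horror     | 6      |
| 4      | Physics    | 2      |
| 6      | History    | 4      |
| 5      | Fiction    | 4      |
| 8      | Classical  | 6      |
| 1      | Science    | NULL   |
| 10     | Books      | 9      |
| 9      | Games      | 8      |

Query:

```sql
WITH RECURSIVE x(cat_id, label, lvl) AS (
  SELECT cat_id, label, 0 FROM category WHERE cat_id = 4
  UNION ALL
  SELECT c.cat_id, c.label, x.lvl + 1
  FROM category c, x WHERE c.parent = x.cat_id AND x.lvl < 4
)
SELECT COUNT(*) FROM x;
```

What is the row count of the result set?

9

Base: cat_id=4 (Physics) at lvl 0.
Iteration 1: rows with parent in {4} -> Fiction (id 5, lvl 1), History (id 6, lvl 1), Rock (id 7, lvl 1).
Iteration 2: rows with parent in {5,6,7} -> Classical (id 8, lvl 2), Horror (id 14, lvl 2).
Iteration 3: rows with parent in {8,14} -> Games (id 9, lvl 3).
Iteration 4: rows with parent in {9} -> Books (id 10, lvl 4), Jazz (id 13, lvl 4).
Iteration 5: lvl < 4 fails for all current rows; recursion stops.
Total rows emitted: 9.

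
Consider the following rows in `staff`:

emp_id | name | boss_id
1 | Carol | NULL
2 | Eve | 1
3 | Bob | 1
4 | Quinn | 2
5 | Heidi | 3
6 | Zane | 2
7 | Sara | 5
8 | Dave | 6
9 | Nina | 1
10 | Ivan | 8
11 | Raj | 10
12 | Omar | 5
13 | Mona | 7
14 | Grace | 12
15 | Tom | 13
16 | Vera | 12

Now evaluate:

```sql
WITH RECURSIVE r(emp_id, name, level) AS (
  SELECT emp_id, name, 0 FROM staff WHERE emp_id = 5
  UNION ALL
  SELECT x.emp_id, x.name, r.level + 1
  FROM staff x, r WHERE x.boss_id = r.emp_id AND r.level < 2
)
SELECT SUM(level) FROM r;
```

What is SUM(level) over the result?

8

Base: emp_id=5 (Heidi) at level 0.
Iteration 1: rows with boss_id in {5} -> Sara (id 7, level 1), Omar (id 12, level 1).
Iteration 2: rows with boss_id in {7,12} -> Mona (id 13, level 2), Grace (id 14, level 2), Vera (id 16, level 2).
Iteration 3: level < 2 fails for all current rows; recursion stops.
SUM(level) = 0 + 1 + 1 + 2 + 2 + 2 = 8.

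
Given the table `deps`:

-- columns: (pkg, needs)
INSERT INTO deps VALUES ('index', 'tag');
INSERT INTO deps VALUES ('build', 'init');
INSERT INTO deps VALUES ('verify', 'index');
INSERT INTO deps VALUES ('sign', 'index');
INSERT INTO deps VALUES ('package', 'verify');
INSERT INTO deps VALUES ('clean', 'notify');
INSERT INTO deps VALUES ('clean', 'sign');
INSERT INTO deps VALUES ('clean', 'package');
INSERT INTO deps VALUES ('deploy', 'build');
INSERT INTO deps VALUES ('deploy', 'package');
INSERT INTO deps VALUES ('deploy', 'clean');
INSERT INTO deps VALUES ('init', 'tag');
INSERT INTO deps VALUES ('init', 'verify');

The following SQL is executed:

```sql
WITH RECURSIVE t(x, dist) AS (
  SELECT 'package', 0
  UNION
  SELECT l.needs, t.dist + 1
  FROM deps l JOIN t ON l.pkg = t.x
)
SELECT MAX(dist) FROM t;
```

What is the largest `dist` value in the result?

3

Base: (package, dist=0).
Iteration 1: edges from {package} -> (verify, dist=1).
Iteration 2: edges from {verify} -> (index, dist=2).
Iteration 3: edges from {index} -> (tag, dist=3).
Iteration 4: no outgoing edges from {tag}; recursion stops.
dist values: 0, 1, 2, 3; the maximum is 3.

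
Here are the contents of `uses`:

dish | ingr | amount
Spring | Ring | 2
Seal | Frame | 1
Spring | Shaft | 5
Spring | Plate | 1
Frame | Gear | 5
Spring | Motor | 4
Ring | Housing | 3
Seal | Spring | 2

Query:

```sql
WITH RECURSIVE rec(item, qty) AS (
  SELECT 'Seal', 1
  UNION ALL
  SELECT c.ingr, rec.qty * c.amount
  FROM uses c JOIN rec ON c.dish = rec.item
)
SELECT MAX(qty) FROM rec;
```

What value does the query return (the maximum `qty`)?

Base: (Seal, qty=1).
Iteration 1: components of {Seal} -> Frame = 1*1 = 1, Spring = 1*2 = 2.
Iteration 2: components of {Frame,Spring} -> Gear = 1*5 = 5, Motor = 2*4 = 8, Plate = 2*1 = 2, Ring = 2*2 = 4, Shaft = 2*5 = 10.
Iteration 3: components of {Gear,Motor,Plate,Ring,Shaft} -> Housing = 4*3 = 12.
Iteration 4: no further components; recursion stops.
qty values: 1, 2, 1, 4, 8, 2, 10, 5, 12; the maximum is 12.

12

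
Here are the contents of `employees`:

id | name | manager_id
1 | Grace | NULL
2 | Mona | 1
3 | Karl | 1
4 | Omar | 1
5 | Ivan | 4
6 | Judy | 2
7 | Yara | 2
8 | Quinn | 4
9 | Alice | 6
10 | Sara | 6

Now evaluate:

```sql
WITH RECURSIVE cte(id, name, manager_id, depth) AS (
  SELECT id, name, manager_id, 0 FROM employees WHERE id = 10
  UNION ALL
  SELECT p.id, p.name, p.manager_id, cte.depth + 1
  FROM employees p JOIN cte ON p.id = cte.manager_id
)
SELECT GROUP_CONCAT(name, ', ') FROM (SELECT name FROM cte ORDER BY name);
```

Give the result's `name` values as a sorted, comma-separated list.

Base: id=10 (Sara), manager_id=6, depth 0.
Iteration 1: join on id=6 -> Judy (id 6, manager_id=2, depth 1).
Iteration 2: join on id=2 -> Mona (id 2, manager_id=1, depth 2).
Iteration 3: join on id=1 -> Grace (id 1, manager_id=NULL, depth 3).
Iteration 4: manager_id is NULL; no match; recursion stops.

Grace, Judy, Mona, Sara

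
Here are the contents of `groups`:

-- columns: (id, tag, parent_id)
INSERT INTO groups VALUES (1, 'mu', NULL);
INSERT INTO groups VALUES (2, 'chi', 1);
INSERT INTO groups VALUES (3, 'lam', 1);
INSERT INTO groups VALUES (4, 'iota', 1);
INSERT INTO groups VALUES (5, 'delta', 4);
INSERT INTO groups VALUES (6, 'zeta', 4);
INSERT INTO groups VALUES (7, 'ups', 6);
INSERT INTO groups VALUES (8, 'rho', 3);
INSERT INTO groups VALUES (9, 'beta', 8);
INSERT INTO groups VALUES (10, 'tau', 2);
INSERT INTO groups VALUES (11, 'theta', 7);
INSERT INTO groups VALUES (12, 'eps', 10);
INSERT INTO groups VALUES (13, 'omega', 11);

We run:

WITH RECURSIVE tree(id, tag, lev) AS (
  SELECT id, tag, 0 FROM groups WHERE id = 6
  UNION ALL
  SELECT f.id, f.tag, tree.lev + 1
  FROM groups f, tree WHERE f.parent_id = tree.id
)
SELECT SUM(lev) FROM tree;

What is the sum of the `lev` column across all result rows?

Base: id=6 (zeta) at lev 0.
Iteration 1: rows with parent_id in {6} -> ups (id 7, lev 1).
Iteration 2: rows with parent_id in {7} -> theta (id 11, lev 2).
Iteration 3: rows with parent_id in {11} -> omega (id 13, lev 3).
Iteration 4: no rows with parent_id in {13}; recursion stops.
SUM(lev) = 0 + 1 + 2 + 3 = 6.

6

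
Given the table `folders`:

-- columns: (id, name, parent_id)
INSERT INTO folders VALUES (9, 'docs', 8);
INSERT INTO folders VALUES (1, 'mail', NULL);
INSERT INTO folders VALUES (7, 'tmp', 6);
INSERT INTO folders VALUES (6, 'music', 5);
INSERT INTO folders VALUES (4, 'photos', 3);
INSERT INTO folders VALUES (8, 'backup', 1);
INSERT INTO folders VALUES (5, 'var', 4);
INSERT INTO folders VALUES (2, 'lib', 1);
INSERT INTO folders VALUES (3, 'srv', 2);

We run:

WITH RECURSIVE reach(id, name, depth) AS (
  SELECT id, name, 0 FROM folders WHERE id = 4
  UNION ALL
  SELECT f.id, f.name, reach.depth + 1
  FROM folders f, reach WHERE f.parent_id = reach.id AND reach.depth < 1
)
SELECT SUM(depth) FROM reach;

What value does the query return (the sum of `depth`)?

Base: id=4 (photos) at depth 0.
Iteration 1: rows with parent_id in {4} -> var (id 5, depth 1).
Iteration 2: depth < 1 fails for all current rows; recursion stops.
SUM(depth) = 0 + 1 = 1.

1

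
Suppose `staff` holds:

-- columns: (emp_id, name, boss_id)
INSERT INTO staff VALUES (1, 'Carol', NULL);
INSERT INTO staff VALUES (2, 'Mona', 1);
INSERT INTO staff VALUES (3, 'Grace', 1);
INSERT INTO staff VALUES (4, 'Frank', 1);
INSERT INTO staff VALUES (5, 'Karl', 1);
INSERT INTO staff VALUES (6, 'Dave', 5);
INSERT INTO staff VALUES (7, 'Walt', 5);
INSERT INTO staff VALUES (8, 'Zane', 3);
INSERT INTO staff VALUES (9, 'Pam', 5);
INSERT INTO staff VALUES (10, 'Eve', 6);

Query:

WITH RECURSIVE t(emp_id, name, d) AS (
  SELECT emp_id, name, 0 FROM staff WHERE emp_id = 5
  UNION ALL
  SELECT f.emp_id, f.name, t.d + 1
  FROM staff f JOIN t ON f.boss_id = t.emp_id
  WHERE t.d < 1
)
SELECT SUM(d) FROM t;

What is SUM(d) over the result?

Base: emp_id=5 (Karl) at d 0.
Iteration 1: rows with boss_id in {5} -> Dave (id 6, d 1), Walt (id 7, d 1), Pam (id 9, d 1).
Iteration 2: d < 1 fails for all current rows; recursion stops.
SUM(d) = 0 + 1 + 1 + 1 = 3.

3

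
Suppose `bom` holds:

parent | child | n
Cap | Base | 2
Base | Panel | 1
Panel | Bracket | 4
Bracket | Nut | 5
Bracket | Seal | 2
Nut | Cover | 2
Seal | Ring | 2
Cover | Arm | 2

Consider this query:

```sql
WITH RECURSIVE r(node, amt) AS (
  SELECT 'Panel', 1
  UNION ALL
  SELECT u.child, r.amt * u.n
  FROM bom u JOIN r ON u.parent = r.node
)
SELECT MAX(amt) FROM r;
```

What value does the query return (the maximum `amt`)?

80

Base: (Panel, amt=1).
Iteration 1: components of {Panel} -> Bracket = 1*4 = 4.
Iteration 2: components of {Bracket} -> Nut = 4*5 = 20, Seal = 4*2 = 8.
Iteration 3: components of {Nut,Seal} -> Cover = 20*2 = 40, Ring = 8*2 = 16.
Iteration 4: components of {Cover,Ring} -> Arm = 40*2 = 80.
Iteration 5: no further components; recursion stops.
amt values: 1, 4, 20, 8, 40, 16, 80; the maximum is 80.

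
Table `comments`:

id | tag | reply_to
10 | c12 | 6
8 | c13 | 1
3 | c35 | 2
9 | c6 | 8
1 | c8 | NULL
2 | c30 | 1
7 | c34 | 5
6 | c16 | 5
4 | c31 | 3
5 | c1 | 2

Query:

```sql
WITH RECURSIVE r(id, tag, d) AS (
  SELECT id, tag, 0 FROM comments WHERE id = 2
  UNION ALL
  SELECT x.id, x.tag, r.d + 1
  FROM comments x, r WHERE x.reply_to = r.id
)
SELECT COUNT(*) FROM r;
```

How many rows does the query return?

7

Base: id=2 (c30) at d 0.
Iteration 1: rows with reply_to in {2} -> c35 (id 3, d 1), c1 (id 5, d 1).
Iteration 2: rows with reply_to in {3,5} -> c31 (id 4, d 2), c16 (id 6, d 2), c34 (id 7, d 2).
Iteration 3: rows with reply_to in {4,6,7} -> c12 (id 10, d 3).
Iteration 4: no rows with reply_to in {10}; recursion stops.
Total rows emitted: 7.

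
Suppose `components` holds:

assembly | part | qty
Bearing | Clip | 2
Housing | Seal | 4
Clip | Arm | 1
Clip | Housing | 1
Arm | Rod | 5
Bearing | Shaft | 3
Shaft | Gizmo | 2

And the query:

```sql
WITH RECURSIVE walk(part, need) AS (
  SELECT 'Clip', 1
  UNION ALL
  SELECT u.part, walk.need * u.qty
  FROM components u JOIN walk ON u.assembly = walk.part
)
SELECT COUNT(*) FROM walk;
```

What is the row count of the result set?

Base: (Clip, need=1).
Iteration 1: components of {Clip} -> Arm = 1*1 = 1, Housing = 1*1 = 1.
Iteration 2: components of {Arm,Housing} -> Rod = 1*5 = 5, Seal = 1*4 = 4.
Iteration 3: no further components; recursion stops.
Total rows emitted: 5.

5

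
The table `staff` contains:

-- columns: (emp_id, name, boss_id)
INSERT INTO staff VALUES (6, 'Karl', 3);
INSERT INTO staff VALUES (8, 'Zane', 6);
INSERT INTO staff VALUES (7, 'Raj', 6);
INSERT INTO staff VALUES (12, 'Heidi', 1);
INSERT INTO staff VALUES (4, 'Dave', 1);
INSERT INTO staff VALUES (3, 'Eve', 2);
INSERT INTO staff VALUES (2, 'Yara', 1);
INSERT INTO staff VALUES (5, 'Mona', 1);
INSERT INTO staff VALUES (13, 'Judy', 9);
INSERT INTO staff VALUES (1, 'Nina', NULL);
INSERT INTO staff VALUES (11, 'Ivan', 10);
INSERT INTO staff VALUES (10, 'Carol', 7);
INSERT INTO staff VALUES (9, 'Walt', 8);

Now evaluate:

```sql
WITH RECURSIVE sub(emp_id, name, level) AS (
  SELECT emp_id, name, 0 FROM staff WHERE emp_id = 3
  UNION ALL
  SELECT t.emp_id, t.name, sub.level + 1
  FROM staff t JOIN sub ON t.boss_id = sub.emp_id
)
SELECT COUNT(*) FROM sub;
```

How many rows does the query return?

8

Base: emp_id=3 (Eve) at level 0.
Iteration 1: rows with boss_id in {3} -> Karl (id 6, level 1).
Iteration 2: rows with boss_id in {6} -> Raj (id 7, level 2), Zane (id 8, level 2).
Iteration 3: rows with boss_id in {7,8} -> Walt (id 9, level 3), Carol (id 10, level 3).
Iteration 4: rows with boss_id in {9,10} -> Ivan (id 11, level 4), Judy (id 13, level 4).
Iteration 5: no rows with boss_id in {11,13}; recursion stops.
Total rows emitted: 8.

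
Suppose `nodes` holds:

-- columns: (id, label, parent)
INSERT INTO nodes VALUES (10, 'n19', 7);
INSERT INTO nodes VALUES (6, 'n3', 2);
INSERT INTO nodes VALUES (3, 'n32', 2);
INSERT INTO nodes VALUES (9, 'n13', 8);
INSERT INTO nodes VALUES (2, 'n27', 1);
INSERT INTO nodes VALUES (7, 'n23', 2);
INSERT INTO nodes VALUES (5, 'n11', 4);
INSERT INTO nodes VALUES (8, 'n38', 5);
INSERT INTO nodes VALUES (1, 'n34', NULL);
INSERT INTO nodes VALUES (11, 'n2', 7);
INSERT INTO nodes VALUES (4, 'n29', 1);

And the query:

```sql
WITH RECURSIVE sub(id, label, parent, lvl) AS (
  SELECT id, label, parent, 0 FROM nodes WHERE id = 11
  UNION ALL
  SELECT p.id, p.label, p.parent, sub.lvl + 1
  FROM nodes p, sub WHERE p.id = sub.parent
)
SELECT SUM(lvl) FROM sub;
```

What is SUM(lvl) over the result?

6

Base: id=11 (n2), parent=7, lvl 0.
Iteration 1: join on id=7 -> n23 (id 7, parent=2, lvl 1).
Iteration 2: join on id=2 -> n27 (id 2, parent=1, lvl 2).
Iteration 3: join on id=1 -> n34 (id 1, parent=NULL, lvl 3).
Iteration 4: parent is NULL; no match; recursion stops.
SUM(lvl) = 0 + 1 + 2 + 3 = 6.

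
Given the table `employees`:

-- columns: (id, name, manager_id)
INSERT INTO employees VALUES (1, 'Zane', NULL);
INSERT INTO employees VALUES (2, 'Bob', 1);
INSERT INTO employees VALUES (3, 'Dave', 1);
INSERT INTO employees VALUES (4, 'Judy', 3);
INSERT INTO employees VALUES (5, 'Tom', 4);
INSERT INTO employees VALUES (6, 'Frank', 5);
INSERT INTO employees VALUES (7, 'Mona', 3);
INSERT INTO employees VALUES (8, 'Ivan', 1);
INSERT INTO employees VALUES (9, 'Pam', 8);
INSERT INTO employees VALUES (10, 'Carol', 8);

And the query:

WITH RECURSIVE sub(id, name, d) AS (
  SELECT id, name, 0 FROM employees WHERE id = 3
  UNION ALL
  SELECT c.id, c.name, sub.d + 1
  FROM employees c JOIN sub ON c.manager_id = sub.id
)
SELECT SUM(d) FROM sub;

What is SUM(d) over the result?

Base: id=3 (Dave) at d 0.
Iteration 1: rows with manager_id in {3} -> Judy (id 4, d 1), Mona (id 7, d 1).
Iteration 2: rows with manager_id in {4,7} -> Tom (id 5, d 2).
Iteration 3: rows with manager_id in {5} -> Frank (id 6, d 3).
Iteration 4: no rows with manager_id in {6}; recursion stops.
SUM(d) = 0 + 1 + 1 + 2 + 3 = 7.

7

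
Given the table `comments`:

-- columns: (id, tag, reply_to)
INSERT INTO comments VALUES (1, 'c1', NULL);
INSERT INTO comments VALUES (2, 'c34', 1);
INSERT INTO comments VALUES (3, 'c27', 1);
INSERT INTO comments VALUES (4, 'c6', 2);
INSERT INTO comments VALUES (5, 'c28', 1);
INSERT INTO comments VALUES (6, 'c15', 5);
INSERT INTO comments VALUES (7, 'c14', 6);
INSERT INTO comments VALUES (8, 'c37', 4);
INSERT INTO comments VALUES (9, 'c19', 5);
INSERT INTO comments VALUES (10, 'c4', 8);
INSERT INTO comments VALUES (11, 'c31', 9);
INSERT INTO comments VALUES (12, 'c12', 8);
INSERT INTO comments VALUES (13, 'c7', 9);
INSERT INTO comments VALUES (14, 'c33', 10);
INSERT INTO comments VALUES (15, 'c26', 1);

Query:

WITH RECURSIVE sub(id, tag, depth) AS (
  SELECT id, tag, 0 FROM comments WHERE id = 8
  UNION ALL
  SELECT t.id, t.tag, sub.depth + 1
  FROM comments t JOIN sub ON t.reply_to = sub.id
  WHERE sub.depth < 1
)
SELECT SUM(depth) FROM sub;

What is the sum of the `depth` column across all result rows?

2

Base: id=8 (c37) at depth 0.
Iteration 1: rows with reply_to in {8} -> c4 (id 10, depth 1), c12 (id 12, depth 1).
Iteration 2: depth < 1 fails for all current rows; recursion stops.
SUM(depth) = 0 + 1 + 1 = 2.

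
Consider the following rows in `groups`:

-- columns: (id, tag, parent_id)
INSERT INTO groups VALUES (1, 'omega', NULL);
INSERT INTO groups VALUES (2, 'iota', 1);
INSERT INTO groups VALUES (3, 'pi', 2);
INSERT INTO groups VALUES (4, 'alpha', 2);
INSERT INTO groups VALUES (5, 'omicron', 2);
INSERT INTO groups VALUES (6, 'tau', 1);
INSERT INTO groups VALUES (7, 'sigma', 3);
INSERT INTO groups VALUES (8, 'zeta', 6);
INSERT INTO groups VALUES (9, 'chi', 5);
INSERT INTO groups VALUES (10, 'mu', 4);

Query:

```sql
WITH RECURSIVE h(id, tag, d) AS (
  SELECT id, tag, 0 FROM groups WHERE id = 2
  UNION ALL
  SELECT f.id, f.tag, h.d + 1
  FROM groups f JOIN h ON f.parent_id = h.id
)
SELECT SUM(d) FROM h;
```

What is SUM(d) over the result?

9

Base: id=2 (iota) at d 0.
Iteration 1: rows with parent_id in {2} -> pi (id 3, d 1), alpha (id 4, d 1), omicron (id 5, d 1).
Iteration 2: rows with parent_id in {3,4,5} -> sigma (id 7, d 2), chi (id 9, d 2), mu (id 10, d 2).
Iteration 3: no rows with parent_id in {7,9,10}; recursion stops.
SUM(d) = 0 + 1 + 1 + 1 + 2 + 2 + 2 = 9.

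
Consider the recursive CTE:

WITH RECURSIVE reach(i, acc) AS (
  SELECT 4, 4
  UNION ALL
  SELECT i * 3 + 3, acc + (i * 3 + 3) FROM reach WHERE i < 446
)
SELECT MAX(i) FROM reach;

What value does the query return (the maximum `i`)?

Base: i=4, acc=4.
Iteration 1: 4 < 446 holds -> i = 4 * 3 + 3 = 15, acc = 4 + 15 = 19.
Iteration 2: 15 < 446 holds -> i = 15 * 3 + 3 = 48, acc = 19 + 48 = 67.
Iteration 3: 48 < 446 holds -> i = 48 * 3 + 3 = 147, acc = 67 + 147 = 214.
Iteration 4: 147 < 446 holds -> i = 147 * 3 + 3 = 444, acc = 214 + 444 = 658.
Iteration 5: 444 < 446 holds -> i = 444 * 3 + 3 = 1335, acc = 658 + 1335 = 1993.
Iteration 6: 1335 < 446 fails; recursion stops.
i values: 4, 15, 48, 147, 444, 1335; the maximum is 1335.

1335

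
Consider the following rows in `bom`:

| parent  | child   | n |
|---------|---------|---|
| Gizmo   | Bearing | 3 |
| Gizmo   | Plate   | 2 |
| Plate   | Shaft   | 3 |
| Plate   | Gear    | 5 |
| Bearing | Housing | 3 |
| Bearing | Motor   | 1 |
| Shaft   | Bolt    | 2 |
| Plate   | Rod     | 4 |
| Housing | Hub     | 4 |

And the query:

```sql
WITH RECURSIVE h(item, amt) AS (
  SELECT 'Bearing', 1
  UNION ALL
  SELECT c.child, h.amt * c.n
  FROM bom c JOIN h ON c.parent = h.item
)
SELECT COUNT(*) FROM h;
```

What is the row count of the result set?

Base: (Bearing, amt=1).
Iteration 1: components of {Bearing} -> Housing = 1*3 = 3, Motor = 1*1 = 1.
Iteration 2: components of {Housing,Motor} -> Hub = 3*4 = 12.
Iteration 3: no further components; recursion stops.
Total rows emitted: 4.

4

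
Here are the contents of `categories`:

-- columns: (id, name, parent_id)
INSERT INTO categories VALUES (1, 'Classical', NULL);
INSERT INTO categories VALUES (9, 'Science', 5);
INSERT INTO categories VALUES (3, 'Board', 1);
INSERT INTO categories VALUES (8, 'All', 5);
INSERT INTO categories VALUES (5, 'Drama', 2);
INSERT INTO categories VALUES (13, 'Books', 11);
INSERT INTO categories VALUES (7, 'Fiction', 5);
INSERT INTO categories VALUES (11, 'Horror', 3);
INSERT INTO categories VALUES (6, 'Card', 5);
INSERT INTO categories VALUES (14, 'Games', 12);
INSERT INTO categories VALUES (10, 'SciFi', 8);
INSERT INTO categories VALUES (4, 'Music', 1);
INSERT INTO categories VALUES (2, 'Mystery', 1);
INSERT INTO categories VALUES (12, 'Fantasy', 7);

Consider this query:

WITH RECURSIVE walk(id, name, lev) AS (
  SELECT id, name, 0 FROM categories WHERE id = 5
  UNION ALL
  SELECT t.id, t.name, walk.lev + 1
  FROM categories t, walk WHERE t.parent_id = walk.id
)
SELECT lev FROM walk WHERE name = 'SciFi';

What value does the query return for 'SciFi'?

Base: id=5 (Drama) at lev 0.
Iteration 1: rows with parent_id in {5} -> Card (id 6, lev 1), Fiction (id 7, lev 1), All (id 8, lev 1), Science (id 9, lev 1).
Iteration 2: rows with parent_id in {6,7,8,9} -> SciFi (id 10, lev 2), Fantasy (id 12, lev 2).
Iteration 3: rows with parent_id in {10,12} -> Games (id 14, lev 3).
Iteration 4: no rows with parent_id in {14}; recursion stops.

2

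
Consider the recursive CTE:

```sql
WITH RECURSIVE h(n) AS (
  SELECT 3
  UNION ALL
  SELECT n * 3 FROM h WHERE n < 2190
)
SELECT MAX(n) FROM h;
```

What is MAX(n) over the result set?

Base: n=3.
Iteration 1: 3 < 2190 holds -> n = 3 * 3 = 9.
Iteration 2: 9 < 2190 holds -> n = 9 * 3 = 27.
Iteration 3: 27 < 2190 holds -> n = 27 * 3 = 81.
Iteration 4: 81 < 2190 holds -> n = 81 * 3 = 243.
Iteration 5: 243 < 2190 holds -> n = 243 * 3 = 729.
Iteration 6: 729 < 2190 holds -> n = 729 * 3 = 2187.
Iteration 7: 2187 < 2190 holds -> n = 2187 * 3 = 6561.
Iteration 8: 6561 < 2190 fails; recursion stops.
n values: 3, 9, 27, 81, 243, 729, 2187, 6561; the maximum is 6561.

6561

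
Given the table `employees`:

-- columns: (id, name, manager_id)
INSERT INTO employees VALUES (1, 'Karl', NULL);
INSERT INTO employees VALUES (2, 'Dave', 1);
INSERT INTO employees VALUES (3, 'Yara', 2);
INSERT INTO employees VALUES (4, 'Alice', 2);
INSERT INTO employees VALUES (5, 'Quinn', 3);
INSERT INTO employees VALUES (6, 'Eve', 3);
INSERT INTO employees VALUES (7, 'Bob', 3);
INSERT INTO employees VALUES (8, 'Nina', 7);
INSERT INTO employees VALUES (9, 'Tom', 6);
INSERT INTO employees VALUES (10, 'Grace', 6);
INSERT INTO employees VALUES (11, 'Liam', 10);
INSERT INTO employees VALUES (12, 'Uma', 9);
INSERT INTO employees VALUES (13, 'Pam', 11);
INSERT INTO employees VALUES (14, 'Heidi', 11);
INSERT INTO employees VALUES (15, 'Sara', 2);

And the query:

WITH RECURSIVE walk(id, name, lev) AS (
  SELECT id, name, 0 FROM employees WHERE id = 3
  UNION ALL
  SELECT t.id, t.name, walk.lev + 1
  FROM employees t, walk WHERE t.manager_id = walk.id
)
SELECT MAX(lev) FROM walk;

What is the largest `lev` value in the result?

4

Base: id=3 (Yara) at lev 0.
Iteration 1: rows with manager_id in {3} -> Quinn (id 5, lev 1), Eve (id 6, lev 1), Bob (id 7, lev 1).
Iteration 2: rows with manager_id in {5,6,7} -> Nina (id 8, lev 2), Tom (id 9, lev 2), Grace (id 10, lev 2).
Iteration 3: rows with manager_id in {8,9,10} -> Liam (id 11, lev 3), Uma (id 12, lev 3).
Iteration 4: rows with manager_id in {11,12} -> Pam (id 13, lev 4), Heidi (id 14, lev 4).
Iteration 5: no rows with manager_id in {13,14}; recursion stops.
lev values: 0, 1, 1, 1, 2, 2, 2, 3, 3, 4, 4; the maximum is 4.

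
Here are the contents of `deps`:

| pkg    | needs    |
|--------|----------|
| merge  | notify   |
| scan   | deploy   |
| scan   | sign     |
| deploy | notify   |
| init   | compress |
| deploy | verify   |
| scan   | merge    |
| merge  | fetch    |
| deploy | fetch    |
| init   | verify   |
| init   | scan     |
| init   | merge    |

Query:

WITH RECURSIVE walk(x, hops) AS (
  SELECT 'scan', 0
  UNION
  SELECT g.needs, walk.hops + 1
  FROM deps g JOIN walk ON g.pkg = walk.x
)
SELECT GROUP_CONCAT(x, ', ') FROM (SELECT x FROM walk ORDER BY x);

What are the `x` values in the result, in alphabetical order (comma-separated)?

Base: (scan, hops=0).
Iteration 1: edges from {scan} -> (deploy, hops=1), (merge, hops=1), (sign, hops=1).
Iteration 2: edges from {deploy,merge,sign} -> (fetch, hops=2), (notify, hops=2), (verify, hops=2). [UNION drops 2 duplicate row(s)]
Iteration 3: no outgoing edges from {fetch,notify,verify}; recursion stops.

deploy, fetch, merge, notify, scan, sign, verify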